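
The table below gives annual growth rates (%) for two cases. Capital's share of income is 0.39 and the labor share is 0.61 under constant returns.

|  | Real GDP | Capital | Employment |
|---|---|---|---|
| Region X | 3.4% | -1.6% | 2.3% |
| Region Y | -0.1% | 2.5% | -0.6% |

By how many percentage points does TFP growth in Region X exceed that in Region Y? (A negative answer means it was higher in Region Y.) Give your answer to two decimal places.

Labor's share = 1 − 0.39 = 0.61.
Region X: TFP = 3.4 + 0.624 − 1.403 = 2.621%.
Region Y: TFP = -0.1 − 0.975 + 0.366 = -0.709%.
Difference = 2.621 − (-0.709) = 3.33 pp.

3.33 percentage points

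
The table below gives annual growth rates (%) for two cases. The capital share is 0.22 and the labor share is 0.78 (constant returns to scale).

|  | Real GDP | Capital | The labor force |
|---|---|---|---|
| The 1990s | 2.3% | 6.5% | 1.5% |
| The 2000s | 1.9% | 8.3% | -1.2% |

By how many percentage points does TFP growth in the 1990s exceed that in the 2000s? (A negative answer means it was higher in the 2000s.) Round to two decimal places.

Labor's share = 1 − 0.22 = 0.78.
The 1990s: TFP = 2.3 − 1.43 − 1.17 = -0.3%.
The 2000s: TFP = 1.9 − 1.826 + 0.936 = 1.01%.
Difference = -0.3 − (1.01) = -1.31 pp.

-1.31 percentage points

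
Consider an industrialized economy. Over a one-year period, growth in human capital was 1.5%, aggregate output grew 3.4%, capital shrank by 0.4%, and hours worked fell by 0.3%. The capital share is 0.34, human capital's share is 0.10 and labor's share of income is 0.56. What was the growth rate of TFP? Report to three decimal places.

TFP grew 3.554%.

Labor's share = 1 − 0.34 − 0.1 = 0.56.
Capital: 0.34 × (-0.4) = -0.136 pp.
Human capital: 0.1 × 1.5 = 0.15 pp.
Hours worked: 0.56 × (-0.3) = -0.168 pp.
TFP growth = 3.4 + 0.154 = 3.554%.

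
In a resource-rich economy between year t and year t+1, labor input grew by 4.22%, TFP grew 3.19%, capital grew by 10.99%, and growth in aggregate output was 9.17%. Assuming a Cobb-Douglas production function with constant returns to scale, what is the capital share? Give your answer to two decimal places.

0.26

gY = gA + α·gK + (1−α)·gL, so gY − gA − gL = α(gK − gL).
9.17 − 3.19 − 4.22 = α × (10.99 − 4.22).
1.76 = 6.77 α, so α = 0.26.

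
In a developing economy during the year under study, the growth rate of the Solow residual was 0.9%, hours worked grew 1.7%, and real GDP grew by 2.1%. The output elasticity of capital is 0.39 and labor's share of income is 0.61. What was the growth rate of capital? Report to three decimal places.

0.418%

Labor's share = 1 − 0.39 = 0.61.
gY = gA + 0.61×1.7 + 0.39×g.
0.39×g = 2.1 − 0.9 − 1.037 = 0.163.
g = 0.163 / 0.39 = 0.41795%.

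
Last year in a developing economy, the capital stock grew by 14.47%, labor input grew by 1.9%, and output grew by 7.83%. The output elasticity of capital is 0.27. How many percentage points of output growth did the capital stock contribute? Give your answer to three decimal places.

3.907

Contribution = share × growth = 0.27 × 14.47 = 3.9069 pp.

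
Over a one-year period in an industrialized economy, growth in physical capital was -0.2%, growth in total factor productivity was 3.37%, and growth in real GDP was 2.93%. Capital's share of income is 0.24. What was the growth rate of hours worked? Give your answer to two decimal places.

-0.52%

Labor's share = 1 − 0.24 = 0.76.
gY = gA + 0.24×(-0.2) + 0.76×g.
0.76×g = 2.93 − 3.37 + 0.048 = -0.392.
g = -0.392 / 0.76 = -0.5158%.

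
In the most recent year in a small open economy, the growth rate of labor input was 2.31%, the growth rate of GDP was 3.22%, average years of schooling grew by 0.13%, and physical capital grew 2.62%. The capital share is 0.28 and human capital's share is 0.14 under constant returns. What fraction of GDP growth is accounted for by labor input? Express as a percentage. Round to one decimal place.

41.6%

Labor's share = 1 − 0.28 − 0.14 = 0.58.
Labor input contributed 0.58 × 2.31 = 1.3398 pp.
Share of growth = 1.3398 / 3.22 × 100 = 41.609%.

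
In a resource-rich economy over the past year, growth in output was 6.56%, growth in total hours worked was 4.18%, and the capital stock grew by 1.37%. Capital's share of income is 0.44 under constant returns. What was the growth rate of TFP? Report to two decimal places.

Labor's share = 1 − 0.44 = 0.56.
The capital stock: 0.44 × 1.37 = 0.6028 pp.
Total hours worked: 0.56 × 4.18 = 2.3408 pp.
TFP growth = 6.56 − 2.9436 = 3.6164%.

3.62%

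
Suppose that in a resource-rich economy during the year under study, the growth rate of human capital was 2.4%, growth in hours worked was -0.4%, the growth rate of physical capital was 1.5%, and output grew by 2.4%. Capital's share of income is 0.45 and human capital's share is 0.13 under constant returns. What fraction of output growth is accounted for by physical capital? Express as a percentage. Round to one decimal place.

Physical capital accounted for 28.1% of growth.

Physical capital contributed 0.45 × 1.5 = 0.675 pp.
Share of growth = 0.675 / 2.4 × 100 = 28.125%.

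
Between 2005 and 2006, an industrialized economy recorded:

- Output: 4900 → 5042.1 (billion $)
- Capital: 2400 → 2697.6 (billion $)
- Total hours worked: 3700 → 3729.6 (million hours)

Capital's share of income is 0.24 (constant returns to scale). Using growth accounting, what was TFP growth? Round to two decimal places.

Output growth = (5042.1 − 4900) / 4900 = 2.9%.
Capital growth = (2697.6 − 2400) / 2400 = 12.4%.
Total hours worked growth = (3729.6 − 3700) / 3700 = 0.8%.
Labor's share = 1 − 0.24 = 0.76.
Capital: 0.24 × 12.4 = 2.976 pp.
Total hours worked: 0.76 × 0.8 = 0.608 pp.
TFP growth = 2.9 − 3.584 = -0.684%.

-0.68%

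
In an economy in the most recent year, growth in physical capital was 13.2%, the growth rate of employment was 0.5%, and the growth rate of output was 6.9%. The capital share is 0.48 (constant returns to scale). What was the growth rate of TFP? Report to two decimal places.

Labor's share = 1 − 0.48 = 0.52.
Physical capital: 0.48 × 13.2 = 6.336 pp.
Employment: 0.52 × 0.5 = 0.26 pp.
TFP growth = 6.9 − 6.596 = 0.304%.

TFP grew 0.30%.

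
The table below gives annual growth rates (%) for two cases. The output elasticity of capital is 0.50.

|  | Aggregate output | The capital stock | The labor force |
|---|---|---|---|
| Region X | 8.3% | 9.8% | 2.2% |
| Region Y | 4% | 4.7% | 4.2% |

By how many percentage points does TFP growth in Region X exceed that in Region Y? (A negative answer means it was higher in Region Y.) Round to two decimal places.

Labor's share = 1 − 0.5 = 0.5.
Region X: TFP = 8.3 − 4.9 − 1.1 = 2.3%.
Region Y: TFP = 4 − 2.35 − 2.1 = -0.45%.
Difference = 2.3 − (-0.45) = 2.75 pp.

2.75 percentage points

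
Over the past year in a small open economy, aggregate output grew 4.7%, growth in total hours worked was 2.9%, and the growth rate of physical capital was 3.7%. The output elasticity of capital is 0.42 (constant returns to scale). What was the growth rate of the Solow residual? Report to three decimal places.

1.464%

Labor's share = 1 − 0.42 = 0.58.
Physical capital: 0.42 × 3.7 = 1.554 pp.
Total hours worked: 0.58 × 2.9 = 1.682 pp.
TFP growth = 4.7 − 3.236 = 1.464%.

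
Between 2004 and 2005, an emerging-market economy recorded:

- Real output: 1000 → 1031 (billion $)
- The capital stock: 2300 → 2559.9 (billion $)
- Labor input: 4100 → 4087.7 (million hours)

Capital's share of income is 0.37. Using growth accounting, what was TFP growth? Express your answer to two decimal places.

-0.89%

Real output growth = (1031 − 1000) / 1000 = 3.1%.
The capital stock growth = (2559.9 − 2300) / 2300 = 11.3%.
Labor input growth = (4087.7 − 4100) / 4100 = -0.3%.
Labor's share = 1 − 0.37 = 0.63.
The capital stock: 0.37 × 11.3 = 4.181 pp.
Labor input: 0.63 × (-0.3) = -0.189 pp.
TFP growth = 3.1 − 3.992 = -0.892%.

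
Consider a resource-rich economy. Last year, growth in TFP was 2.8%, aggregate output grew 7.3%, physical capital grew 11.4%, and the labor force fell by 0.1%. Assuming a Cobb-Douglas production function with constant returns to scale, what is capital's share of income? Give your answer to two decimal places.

α = 0.40

gY = gA + α·gK + (1−α)·gL, so gY − gA − gL = α(gK − gL).
7.3 − 2.8 + 0.1 = α × (11.4 − (-0.1)).
4.6 = 11.5 α, so α = 0.4.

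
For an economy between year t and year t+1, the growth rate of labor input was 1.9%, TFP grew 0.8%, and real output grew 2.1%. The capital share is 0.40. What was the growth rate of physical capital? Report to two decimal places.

Labor's share = 1 − 0.4 = 0.6.
gY = gA + 0.6×1.9 + 0.4×g.
0.4×g = 2.1 − 0.8 − 1.14 = 0.16.
g = 0.16 / 0.4 = 0.4%.

Physical capital grew 0.40%.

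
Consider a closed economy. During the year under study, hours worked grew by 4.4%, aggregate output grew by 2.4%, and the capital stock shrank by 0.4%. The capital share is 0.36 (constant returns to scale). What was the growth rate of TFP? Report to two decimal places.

Labor's share = 1 − 0.36 = 0.64.
The capital stock: 0.36 × (-0.4) = -0.144 pp.
Hours worked: 0.64 × 4.4 = 2.816 pp.
TFP growth = 2.4 − 2.672 = -0.272%.

-0.27%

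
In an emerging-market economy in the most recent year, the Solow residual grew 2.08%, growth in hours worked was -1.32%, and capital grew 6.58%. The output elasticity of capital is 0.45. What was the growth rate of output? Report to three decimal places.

4.315%

Labor's share = 1 − 0.45 = 0.55.
Capital: 0.45 × 6.58 = 2.961 pp.
Hours worked: 0.55 × (-1.32) = -0.726 pp.
Output growth = 2.08 + 2.235 = 4.315%.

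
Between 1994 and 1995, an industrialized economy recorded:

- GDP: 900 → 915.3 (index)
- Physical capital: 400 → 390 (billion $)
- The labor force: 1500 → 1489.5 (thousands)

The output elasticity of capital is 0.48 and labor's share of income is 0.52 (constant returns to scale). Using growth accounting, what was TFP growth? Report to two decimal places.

GDP growth = (915.3 − 900) / 900 = 1.7%.
Physical capital growth = (390 − 400) / 400 = -2.5%.
The labor force growth = (1489.5 − 1500) / 1500 = -0.7%.
Labor's share = 1 − 0.48 = 0.52.
Physical capital: 0.48 × (-2.5) = -1.2 pp.
The labor force: 0.52 × (-0.7) = -0.364 pp.
TFP growth = 1.7 + 1.564 = 3.264%.

3.26%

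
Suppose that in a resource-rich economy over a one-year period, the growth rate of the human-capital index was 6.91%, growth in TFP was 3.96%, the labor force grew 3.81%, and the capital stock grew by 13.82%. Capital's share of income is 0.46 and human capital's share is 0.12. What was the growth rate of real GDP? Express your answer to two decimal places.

Real GDP grew 12.75%.

Labor's share = 1 − 0.46 − 0.12 = 0.42.
The capital stock: 0.46 × 13.82 = 6.3572 pp.
The human-capital index: 0.12 × 6.91 = 0.8292 pp.
The labor force: 0.42 × 3.81 = 1.6002 pp.
Output growth = 3.96 + 8.7866 = 12.7466%.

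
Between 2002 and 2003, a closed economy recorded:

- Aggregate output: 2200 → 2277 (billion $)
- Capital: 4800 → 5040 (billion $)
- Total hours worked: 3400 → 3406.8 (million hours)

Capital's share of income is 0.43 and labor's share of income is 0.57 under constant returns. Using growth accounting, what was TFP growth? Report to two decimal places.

Aggregate output growth = (2277 − 2200) / 2200 = 3.5%.
Capital growth = (5040 − 4800) / 4800 = 5%.
Total hours worked growth = (3406.8 − 3400) / 3400 = 0.2%.
Labor's share = 1 − 0.43 = 0.57.
Capital: 0.43 × 5 = 2.15 pp.
Total hours worked: 0.57 × 0.2 = 0.114 pp.
TFP growth = 3.5 − 2.264 = 1.236%.

1.24%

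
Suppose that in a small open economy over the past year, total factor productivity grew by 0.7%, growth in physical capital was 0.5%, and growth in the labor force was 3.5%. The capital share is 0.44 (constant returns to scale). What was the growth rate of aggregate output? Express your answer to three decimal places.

Labor's share = 1 − 0.44 = 0.56.
Physical capital: 0.44 × 0.5 = 0.22 pp.
The labor force: 0.56 × 3.5 = 1.96 pp.
Output growth = 0.7 + 2.18 = 2.88%.

2.880%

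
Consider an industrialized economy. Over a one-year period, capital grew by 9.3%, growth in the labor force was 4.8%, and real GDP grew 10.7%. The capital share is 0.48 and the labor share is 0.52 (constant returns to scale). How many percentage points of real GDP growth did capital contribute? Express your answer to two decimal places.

Contribution = share × growth = 0.48 × 9.3 = 4.464 pp.

4.46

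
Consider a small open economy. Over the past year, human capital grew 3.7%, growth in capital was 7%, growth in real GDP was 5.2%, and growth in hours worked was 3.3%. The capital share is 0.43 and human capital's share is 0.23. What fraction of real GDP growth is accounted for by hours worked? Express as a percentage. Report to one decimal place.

21.6%

Labor's share = 1 − 0.43 − 0.23 = 0.34.
Hours worked contributed 0.34 × 3.3 = 1.122 pp.
Share of growth = 1.122 / 5.2 × 100 = 21.577%.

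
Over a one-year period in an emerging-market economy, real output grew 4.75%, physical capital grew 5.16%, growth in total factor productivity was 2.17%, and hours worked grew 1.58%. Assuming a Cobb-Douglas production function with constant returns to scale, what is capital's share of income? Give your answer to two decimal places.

Capital's share of income is 0.28.

gY = gA + α·gK + (1−α)·gL, so gY − gA − gL = α(gK − gL).
4.75 − 2.17 − 1.58 = α × (5.16 − 1.58).
1 = 3.58 α, so α = 0.2793.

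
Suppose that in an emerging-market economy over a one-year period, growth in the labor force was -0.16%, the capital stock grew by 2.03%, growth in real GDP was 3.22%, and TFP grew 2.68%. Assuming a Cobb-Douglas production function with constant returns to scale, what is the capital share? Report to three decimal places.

α = 0.320

gY = gA + α·gK + (1−α)·gL, so gY − gA − gL = α(gK − gL).
3.22 − 2.68 + 0.16 = α × (2.03 − (-0.16)).
0.7 = 2.19 α, so α = 0.31963.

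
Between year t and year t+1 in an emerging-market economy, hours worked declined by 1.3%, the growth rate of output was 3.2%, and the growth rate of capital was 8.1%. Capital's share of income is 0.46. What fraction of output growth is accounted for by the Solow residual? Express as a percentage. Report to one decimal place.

5.5%

Labor's share = 1 − 0.46 = 0.54.
Capital: 0.46 × 8.1 = 3.726 pp.
Hours worked: 0.54 × (-1.3) = -0.702 pp.
TFP growth = 3.2 − 3.024 = 0.176%.
TFP share of growth = 0.176 / 3.2 × 100 = 5.5%.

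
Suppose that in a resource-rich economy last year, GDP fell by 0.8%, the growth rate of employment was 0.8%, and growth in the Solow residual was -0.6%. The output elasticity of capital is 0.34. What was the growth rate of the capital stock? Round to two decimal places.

-2.14%

Labor's share = 1 − 0.34 = 0.66.
gY = gA + 0.66×0.8 + 0.34×g.
0.34×g = -0.8 + 0.6 − 0.528 = -0.728.
g = -0.728 / 0.34 = -2.1412%.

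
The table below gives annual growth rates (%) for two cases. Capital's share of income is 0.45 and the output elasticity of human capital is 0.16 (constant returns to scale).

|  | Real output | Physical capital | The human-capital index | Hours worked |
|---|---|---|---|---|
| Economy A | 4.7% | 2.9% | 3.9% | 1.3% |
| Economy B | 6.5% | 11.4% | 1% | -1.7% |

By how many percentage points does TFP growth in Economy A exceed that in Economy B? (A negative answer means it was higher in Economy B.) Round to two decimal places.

Labor's share = 1 − 0.45 − 0.16 = 0.39.
Economy A: TFP = 4.7 − 1.305 − 0.624 − 0.507 = 2.264%.
Economy B: TFP = 6.5 − 5.13 − 0.16 + 0.663 = 1.873%.
Difference = 2.264 − (1.873) = 0.391 pp.

0.39 percentage points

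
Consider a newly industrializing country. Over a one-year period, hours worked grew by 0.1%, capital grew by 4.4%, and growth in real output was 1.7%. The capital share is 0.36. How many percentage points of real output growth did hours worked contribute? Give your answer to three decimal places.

Labor's share = 1 − 0.36 = 0.64.
Contribution = share × growth = 0.64 × 0.1 = 0.064 pp.

0.064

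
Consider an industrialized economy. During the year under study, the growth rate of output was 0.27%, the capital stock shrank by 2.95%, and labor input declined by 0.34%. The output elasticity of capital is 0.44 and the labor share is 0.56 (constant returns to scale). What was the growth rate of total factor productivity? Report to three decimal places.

Total factor productivity growth was 1.758%.

Labor's share = 1 − 0.44 = 0.56.
The capital stock: 0.44 × (-2.95) = -1.298 pp.
Labor input: 0.56 × (-0.34) = -0.1904 pp.
TFP growth = 0.27 + 1.4884 = 1.7584%.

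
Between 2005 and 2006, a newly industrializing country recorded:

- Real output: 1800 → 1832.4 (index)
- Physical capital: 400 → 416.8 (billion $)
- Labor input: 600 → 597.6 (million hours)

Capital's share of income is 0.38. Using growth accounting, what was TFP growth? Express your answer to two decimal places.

TFP growth was 0.45%.

Real output growth = (1832.4 − 1800) / 1800 = 1.8%.
Physical capital growth = (416.8 − 400) / 400 = 4.2%.
Labor input growth = (597.6 − 600) / 600 = -0.4%.
Labor's share = 1 − 0.38 = 0.62.
Physical capital: 0.38 × 4.2 = 1.596 pp.
Labor input: 0.62 × (-0.4) = -0.248 pp.
TFP growth = 1.8 − 1.348 = 0.452%.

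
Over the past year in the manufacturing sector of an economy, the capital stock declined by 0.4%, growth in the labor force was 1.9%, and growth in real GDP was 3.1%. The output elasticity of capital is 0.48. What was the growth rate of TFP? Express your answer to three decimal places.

Labor's share = 1 − 0.48 = 0.52.
The capital stock: 0.48 × (-0.4) = -0.192 pp.
The labor force: 0.52 × 1.9 = 0.988 pp.
TFP growth = 3.1 − 0.796 = 2.304%.

2.304%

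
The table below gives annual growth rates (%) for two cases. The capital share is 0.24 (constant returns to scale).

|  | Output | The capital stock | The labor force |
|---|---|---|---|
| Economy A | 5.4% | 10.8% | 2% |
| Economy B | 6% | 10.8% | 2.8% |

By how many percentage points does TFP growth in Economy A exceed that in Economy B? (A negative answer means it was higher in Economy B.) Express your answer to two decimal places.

Labor's share = 1 − 0.24 = 0.76.
Economy A: TFP = 5.4 − 2.592 − 1.52 = 1.288%.
Economy B: TFP = 6 − 2.592 − 2.128 = 1.28%.
Difference = 1.288 − (1.28) = 0.008 pp.

0.01 percentage points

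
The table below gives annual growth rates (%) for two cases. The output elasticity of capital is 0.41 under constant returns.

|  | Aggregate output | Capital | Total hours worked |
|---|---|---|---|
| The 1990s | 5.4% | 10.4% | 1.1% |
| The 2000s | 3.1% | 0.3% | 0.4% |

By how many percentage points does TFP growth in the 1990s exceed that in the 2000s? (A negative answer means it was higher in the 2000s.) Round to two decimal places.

Labor's share = 1 − 0.41 = 0.59.
The 1990s: TFP = 5.4 − 4.264 − 0.649 = 0.487%.
The 2000s: TFP = 3.1 − 0.123 − 0.236 = 2.741%.
Difference = 0.487 − (2.741) = -2.254 pp.

-2.25 percentage points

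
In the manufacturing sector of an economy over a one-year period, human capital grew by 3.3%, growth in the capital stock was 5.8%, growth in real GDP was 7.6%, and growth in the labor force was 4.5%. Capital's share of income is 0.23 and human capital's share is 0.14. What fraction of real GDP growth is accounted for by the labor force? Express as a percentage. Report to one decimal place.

Labor's share = 1 − 0.23 − 0.14 = 0.63.
The labor force contributed 0.63 × 4.5 = 2.835 pp.
Share of growth = 2.835 / 7.6 × 100 = 37.303%.

The labor force accounted for 37.3% of growth.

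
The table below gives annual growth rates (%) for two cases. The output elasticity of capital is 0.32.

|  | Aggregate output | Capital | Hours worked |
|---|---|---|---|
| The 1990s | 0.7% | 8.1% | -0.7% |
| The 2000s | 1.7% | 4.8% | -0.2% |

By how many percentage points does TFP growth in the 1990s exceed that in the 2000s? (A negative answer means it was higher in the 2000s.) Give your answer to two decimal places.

Labor's share = 1 − 0.32 = 0.68.
The 1990s: TFP = 0.7 − 2.592 + 0.476 = -1.416%.
The 2000s: TFP = 1.7 − 1.536 + 0.136 = 0.3%.
Difference = -1.416 − (0.3) = -1.716 pp.

-1.72 percentage points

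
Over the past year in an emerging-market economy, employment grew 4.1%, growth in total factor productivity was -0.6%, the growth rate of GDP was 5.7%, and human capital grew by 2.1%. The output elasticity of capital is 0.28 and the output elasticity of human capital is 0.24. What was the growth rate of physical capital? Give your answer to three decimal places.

13.671%

Labor's share = 1 − 0.28 − 0.24 = 0.48.
gY = gA + 0.24×2.1 + 0.48×4.1 + 0.28×g.
0.28×g = 5.7 + 0.6 − 2.472 = 3.828.
g = 3.828 / 0.28 = 13.67143%.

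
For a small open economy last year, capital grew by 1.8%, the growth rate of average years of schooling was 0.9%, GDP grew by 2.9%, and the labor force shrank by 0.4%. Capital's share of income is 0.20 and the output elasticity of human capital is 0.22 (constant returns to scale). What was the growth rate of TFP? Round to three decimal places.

Labor's share = 1 − 0.2 − 0.22 = 0.58.
Capital: 0.2 × 1.8 = 0.36 pp.
Average years of schooling: 0.22 × 0.9 = 0.198 pp.
The labor force: 0.58 × (-0.4) = -0.232 pp.
TFP growth = 2.9 − 0.326 = 2.574%.

2.574%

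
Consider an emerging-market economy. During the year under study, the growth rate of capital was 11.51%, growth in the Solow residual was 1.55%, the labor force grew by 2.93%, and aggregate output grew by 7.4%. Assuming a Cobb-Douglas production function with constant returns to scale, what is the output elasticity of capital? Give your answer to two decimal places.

The output elasticity of capital is 0.34.

gY = gA + α·gK + (1−α)·gL, so gY − gA − gL = α(gK − gL).
7.4 − 1.55 − 2.93 = α × (11.51 − 2.93).
2.92 = 8.58 α, so α = 0.3403.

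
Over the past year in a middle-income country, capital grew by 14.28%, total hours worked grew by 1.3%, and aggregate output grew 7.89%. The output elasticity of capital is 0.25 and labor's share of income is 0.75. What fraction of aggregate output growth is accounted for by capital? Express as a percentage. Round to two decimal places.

Capital accounted for 45.25% of growth.

Capital contributed 0.25 × 14.28 = 3.57 pp.
Share of growth = 3.57 / 7.89 × 100 = 45.2471%.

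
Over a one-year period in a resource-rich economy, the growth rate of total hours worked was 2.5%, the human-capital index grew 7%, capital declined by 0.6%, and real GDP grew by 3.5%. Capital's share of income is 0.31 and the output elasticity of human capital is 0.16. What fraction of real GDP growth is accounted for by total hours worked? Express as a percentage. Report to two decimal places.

37.86%

Labor's share = 1 − 0.31 − 0.16 = 0.53.
Total hours worked contributed 0.53 × 2.5 = 1.325 pp.
Share of growth = 1.325 / 3.5 × 100 = 37.8571%.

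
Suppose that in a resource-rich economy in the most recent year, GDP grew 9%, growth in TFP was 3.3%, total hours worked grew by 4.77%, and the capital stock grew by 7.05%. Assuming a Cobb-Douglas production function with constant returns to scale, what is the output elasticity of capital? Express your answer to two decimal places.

The output elasticity of capital is 0.41.

gY = gA + α·gK + (1−α)·gL, so gY − gA − gL = α(gK − gL).
9 − 3.3 − 4.77 = α × (7.05 − 4.77).
0.93 = 2.28 α, so α = 0.4079.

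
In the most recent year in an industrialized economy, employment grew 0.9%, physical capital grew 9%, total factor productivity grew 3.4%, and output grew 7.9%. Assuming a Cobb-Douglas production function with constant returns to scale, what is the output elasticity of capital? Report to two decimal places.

gY = gA + α·gK + (1−α)·gL, so gY − gA − gL = α(gK − gL).
7.9 − 3.4 − 0.9 = α × (9 − 0.9).
3.6 = 8.1 α, so α = 0.4444.

α = 0.44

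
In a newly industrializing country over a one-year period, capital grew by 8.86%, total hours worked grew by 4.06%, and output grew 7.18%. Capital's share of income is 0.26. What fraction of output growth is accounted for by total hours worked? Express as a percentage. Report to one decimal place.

Labor's share = 1 − 0.26 = 0.74.
Total hours worked contributed 0.74 × 4.06 = 3.0044 pp.
Share of growth = 3.0044 / 7.18 × 100 = 41.844%.

41.8%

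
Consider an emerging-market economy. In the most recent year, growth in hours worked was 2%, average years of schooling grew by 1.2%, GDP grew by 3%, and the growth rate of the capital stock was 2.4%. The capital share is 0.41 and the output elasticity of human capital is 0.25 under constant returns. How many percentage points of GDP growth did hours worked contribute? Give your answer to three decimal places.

Labor's share = 1 − 0.41 − 0.25 = 0.34.
Contribution = share × growth = 0.34 × 2 = 0.68 pp.

0.680 pp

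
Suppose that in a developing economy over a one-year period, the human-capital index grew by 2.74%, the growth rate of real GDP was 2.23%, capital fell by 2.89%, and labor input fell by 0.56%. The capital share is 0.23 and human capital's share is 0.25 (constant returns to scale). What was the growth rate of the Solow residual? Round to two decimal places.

The Solow residual growth was 2.50%.

Labor's share = 1 − 0.23 − 0.25 = 0.52.
Capital: 0.23 × (-2.89) = -0.6647 pp.
The human-capital index: 0.25 × 2.74 = 0.685 pp.
Labor input: 0.52 × (-0.56) = -0.2912 pp.
TFP growth = 2.23 + 0.2709 = 2.5009%.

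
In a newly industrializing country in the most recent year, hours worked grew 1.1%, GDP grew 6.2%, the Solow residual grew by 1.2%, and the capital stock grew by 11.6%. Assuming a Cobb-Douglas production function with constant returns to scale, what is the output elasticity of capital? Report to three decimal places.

The output elasticity of capital is 0.371.

gY = gA + α·gK + (1−α)·gL, so gY − gA − gL = α(gK − gL).
6.2 − 1.2 − 1.1 = α × (11.6 − 1.1).
3.9 = 10.5 α, so α = 0.37143.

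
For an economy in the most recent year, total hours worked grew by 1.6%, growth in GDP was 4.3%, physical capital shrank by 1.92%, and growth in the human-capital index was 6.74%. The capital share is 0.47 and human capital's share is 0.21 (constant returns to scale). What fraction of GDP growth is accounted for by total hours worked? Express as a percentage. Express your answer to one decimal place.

11.9%

Labor's share = 1 − 0.47 − 0.21 = 0.32.
Total hours worked contributed 0.32 × 1.6 = 0.512 pp.
Share of growth = 0.512 / 4.3 × 100 = 11.907%.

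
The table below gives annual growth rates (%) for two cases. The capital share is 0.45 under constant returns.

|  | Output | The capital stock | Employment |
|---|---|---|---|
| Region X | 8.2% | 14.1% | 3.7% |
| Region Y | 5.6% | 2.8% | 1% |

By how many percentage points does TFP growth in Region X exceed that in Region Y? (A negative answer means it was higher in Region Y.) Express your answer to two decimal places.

Labor's share = 1 − 0.45 = 0.55.
Region X: TFP = 8.2 − 6.345 − 2.035 = -0.18%.
Region Y: TFP = 5.6 − 1.26 − 0.55 = 3.79%.
Difference = -0.18 − (3.79) = -3.97 pp.

-3.97 percentage points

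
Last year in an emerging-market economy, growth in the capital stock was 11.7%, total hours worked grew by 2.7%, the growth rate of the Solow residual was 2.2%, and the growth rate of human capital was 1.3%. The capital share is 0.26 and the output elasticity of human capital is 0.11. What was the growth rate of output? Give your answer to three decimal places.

7.086%

Labor's share = 1 − 0.26 − 0.11 = 0.63.
The capital stock: 0.26 × 11.7 = 3.042 pp.
Human capital: 0.11 × 1.3 = 0.143 pp.
Total hours worked: 0.63 × 2.7 = 1.701 pp.
Output growth = 2.2 + 4.886 = 7.086%.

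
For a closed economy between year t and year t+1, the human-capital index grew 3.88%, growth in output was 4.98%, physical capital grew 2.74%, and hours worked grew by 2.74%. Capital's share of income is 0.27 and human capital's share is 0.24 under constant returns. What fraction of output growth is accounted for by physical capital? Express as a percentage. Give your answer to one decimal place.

14.9%

Physical capital contributed 0.27 × 2.74 = 0.7398 pp.
Share of growth = 0.7398 / 4.98 × 100 = 14.855%.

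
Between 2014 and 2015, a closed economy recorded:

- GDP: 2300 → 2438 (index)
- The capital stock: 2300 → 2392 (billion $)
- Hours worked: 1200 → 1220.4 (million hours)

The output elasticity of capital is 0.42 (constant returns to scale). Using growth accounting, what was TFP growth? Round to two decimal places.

GDP growth = (2438 − 2300) / 2300 = 6%.
The capital stock growth = (2392 − 2300) / 2300 = 4%.
Hours worked growth = (1220.4 − 1200) / 1200 = 1.7%.
Labor's share = 1 − 0.42 = 0.58.
The capital stock: 0.42 × 4 = 1.68 pp.
Hours worked: 0.58 × 1.7 = 0.986 pp.
TFP growth = 6 − 2.666 = 3.334%.

3.33%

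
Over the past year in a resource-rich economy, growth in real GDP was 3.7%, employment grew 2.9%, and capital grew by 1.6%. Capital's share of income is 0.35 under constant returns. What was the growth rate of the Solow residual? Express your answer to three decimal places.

Labor's share = 1 − 0.35 = 0.65.
Capital: 0.35 × 1.6 = 0.56 pp.
Employment: 0.65 × 2.9 = 1.885 pp.
TFP growth = 3.7 − 2.445 = 1.255%.

The Solow residual growth was 1.255%.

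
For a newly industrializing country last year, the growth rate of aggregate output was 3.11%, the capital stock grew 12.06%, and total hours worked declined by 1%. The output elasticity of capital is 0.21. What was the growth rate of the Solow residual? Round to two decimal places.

1.37%

Labor's share = 1 − 0.21 = 0.79.
The capital stock: 0.21 × 12.06 = 2.5326 pp.
Total hours worked: 0.79 × (-1) = -0.79 pp.
TFP growth = 3.11 − 1.7426 = 1.3674%.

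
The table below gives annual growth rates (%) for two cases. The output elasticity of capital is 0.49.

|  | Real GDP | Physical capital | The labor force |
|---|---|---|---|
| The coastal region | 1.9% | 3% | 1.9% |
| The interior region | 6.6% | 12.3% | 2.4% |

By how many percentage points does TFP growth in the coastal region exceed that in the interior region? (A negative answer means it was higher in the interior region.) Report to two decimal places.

0.11 percentage points

Labor's share = 1 − 0.49 = 0.51.
The coastal region: TFP = 1.9 − 1.47 − 0.969 = -0.539%.
The interior region: TFP = 6.6 − 6.027 − 1.224 = -0.651%.
Difference = -0.539 − (-0.651) = 0.112 pp.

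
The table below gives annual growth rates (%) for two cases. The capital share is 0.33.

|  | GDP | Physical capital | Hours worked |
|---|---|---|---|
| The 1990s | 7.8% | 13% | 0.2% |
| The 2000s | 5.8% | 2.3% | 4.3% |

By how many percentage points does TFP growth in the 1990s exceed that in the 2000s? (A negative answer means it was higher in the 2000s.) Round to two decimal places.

Labor's share = 1 − 0.33 = 0.67.
The 1990s: TFP = 7.8 − 4.29 − 0.134 = 3.376%.
The 2000s: TFP = 5.8 − 0.759 − 2.881 = 2.16%.
Difference = 3.376 − (2.16) = 1.216 pp.

1.22 percentage points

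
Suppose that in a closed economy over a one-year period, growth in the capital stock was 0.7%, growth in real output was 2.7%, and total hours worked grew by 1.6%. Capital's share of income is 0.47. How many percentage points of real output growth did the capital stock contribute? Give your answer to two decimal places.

Contribution = share × growth = 0.47 × 0.7 = 0.329 pp.

0.33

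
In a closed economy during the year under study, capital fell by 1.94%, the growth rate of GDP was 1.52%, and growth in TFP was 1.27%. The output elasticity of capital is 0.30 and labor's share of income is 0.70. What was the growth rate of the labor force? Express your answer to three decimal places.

The labor force growth was 1.189%.

Labor's share = 1 − 0.3 = 0.7.
gY = gA + 0.3×(-1.94) + 0.7×g.
0.7×g = 1.52 − 1.27 + 0.582 = 0.832.
g = 0.832 / 0.7 = 1.18857%.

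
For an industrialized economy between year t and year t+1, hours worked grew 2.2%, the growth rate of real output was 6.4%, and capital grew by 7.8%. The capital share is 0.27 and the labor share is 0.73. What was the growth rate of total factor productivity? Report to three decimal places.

Total factor productivity grew 2.688%.

Labor's share = 1 − 0.27 = 0.73.
Capital: 0.27 × 7.8 = 2.106 pp.
Hours worked: 0.73 × 2.2 = 1.606 pp.
TFP growth = 6.4 − 3.712 = 2.688%.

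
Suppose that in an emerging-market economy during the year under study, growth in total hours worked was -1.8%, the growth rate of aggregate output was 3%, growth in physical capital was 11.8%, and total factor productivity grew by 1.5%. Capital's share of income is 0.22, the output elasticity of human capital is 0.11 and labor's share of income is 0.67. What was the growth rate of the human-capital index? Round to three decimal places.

Labor's share = 1 − 0.22 − 0.11 = 0.67.
gY = gA + 0.22×11.8 + 0.67×(-1.8) + 0.11×g.
0.11×g = 3 − 1.5 − 1.39 = 0.11.
g = 0.11 / 0.11 = 1%.

The human-capital index grew 1.000%.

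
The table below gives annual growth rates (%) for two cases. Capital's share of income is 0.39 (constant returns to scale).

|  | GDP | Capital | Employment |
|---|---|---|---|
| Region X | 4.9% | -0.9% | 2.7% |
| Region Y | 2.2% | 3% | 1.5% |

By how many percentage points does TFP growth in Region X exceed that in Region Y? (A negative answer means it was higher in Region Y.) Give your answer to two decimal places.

Labor's share = 1 − 0.39 = 0.61.
Region X: TFP = 4.9 + 0.351 − 1.647 = 3.604%.
Region Y: TFP = 2.2 − 1.17 − 0.915 = 0.115%.
Difference = 3.604 − (0.115) = 3.489 pp.

3.49 percentage points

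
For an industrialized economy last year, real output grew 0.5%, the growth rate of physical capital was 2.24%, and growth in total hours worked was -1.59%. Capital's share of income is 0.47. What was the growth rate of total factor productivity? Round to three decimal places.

0.290%

Labor's share = 1 − 0.47 = 0.53.
Physical capital: 0.47 × 2.24 = 1.0528 pp.
Total hours worked: 0.53 × (-1.59) = -0.8427 pp.
TFP growth = 0.5 − 0.2101 = 0.2899%.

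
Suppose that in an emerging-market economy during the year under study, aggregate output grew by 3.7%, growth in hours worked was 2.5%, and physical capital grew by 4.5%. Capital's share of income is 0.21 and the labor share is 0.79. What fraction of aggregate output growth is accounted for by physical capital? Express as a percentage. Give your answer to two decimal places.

25.54%

Physical capital contributed 0.21 × 4.5 = 0.945 pp.
Share of growth = 0.945 / 3.7 × 100 = 25.5405%.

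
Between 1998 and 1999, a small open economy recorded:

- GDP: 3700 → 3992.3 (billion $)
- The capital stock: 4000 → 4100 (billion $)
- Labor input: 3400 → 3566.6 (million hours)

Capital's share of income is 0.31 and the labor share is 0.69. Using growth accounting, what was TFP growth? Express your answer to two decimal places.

TFP grew 3.74%.

GDP growth = (3992.3 − 3700) / 3700 = 7.9%.
The capital stock growth = (4100 − 4000) / 4000 = 2.5%.
Labor input growth = (3566.6 − 3400) / 3400 = 4.9%.
Labor's share = 1 − 0.31 = 0.69.
The capital stock: 0.31 × 2.5 = 0.775 pp.
Labor input: 0.69 × 4.9 = 3.381 pp.
TFP growth = 7.9 − 4.156 = 3.744%.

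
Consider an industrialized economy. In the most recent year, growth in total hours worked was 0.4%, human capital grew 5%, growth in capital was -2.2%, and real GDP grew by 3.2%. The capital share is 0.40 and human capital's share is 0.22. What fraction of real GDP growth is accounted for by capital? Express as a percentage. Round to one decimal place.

Capital contributed 0.4 × (-2.2) = -0.88 pp.
Share of growth = -0.88 / 3.2 × 100 = -27.5%.

Capital accounted for -27.5% of growth.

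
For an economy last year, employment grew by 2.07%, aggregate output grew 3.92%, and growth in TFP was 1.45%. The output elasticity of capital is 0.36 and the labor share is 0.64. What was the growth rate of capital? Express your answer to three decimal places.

Labor's share = 1 − 0.36 = 0.64.
gY = gA + 0.64×2.07 + 0.36×g.
0.36×g = 3.92 − 1.45 − 1.3248 = 1.1452.
g = 1.1452 / 0.36 = 3.18111%.

Capital grew 3.181%.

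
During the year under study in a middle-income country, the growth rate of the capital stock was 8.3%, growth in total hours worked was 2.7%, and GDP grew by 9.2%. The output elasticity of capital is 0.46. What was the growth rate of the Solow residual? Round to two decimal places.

Labor's share = 1 − 0.46 = 0.54.
The capital stock: 0.46 × 8.3 = 3.818 pp.
Total hours worked: 0.54 × 2.7 = 1.458 pp.
TFP growth = 9.2 − 5.276 = 3.924%.

3.92%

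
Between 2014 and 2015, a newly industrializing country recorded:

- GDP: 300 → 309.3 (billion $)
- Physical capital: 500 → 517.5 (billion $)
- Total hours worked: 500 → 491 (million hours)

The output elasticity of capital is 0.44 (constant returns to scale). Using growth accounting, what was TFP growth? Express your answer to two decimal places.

GDP growth = (309.3 − 300) / 300 = 3.1%.
Physical capital growth = (517.5 − 500) / 500 = 3.5%.
Total hours worked growth = (491 − 500) / 500 = -1.8%.
Labor's share = 1 − 0.44 = 0.56.
Physical capital: 0.44 × 3.5 = 1.54 pp.
Total hours worked: 0.56 × (-1.8) = -1.008 pp.
TFP growth = 3.1 − 0.532 = 2.568%.

TFP growth was 2.57%.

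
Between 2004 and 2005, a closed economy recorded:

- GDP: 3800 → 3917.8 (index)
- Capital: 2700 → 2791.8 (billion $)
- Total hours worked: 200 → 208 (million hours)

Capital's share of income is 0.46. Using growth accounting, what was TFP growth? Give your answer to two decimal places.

-0.62%

GDP growth = (3917.8 − 3800) / 3800 = 3.1%.
Capital growth = (2791.8 − 2700) / 2700 = 3.4%.
Total hours worked growth = (208 − 200) / 200 = 4%.
Labor's share = 1 − 0.46 = 0.54.
Capital: 0.46 × 3.4 = 1.564 pp.
Total hours worked: 0.54 × 4 = 2.16 pp.
TFP growth = 3.1 − 3.724 = -0.624%.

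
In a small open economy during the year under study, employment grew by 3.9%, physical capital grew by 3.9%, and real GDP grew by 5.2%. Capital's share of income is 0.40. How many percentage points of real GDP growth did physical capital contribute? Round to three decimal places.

1.560 pp

Contribution = share × growth = 0.4 × 3.9 = 1.56 pp.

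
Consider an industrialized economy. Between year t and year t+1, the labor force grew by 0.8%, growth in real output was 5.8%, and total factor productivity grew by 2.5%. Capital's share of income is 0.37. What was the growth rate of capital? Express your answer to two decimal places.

Capital growth was 7.56%.

Labor's share = 1 − 0.37 = 0.63.
gY = gA + 0.63×0.8 + 0.37×g.
0.37×g = 5.8 − 2.5 − 0.504 = 2.796.
g = 2.796 / 0.37 = 7.5568%.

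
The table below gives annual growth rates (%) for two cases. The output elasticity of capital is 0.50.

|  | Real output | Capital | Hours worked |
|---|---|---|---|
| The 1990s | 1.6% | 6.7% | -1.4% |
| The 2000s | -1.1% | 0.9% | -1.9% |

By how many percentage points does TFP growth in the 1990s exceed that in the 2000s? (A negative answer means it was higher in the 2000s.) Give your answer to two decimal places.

Labor's share = 1 − 0.5 = 0.5.
The 1990s: TFP = 1.6 − 3.35 + 0.7 = -1.05%.
The 2000s: TFP = -1.1 − 0.45 + 0.95 = -0.6%.
Difference = -1.05 − (-0.6) = -0.45 pp.

-0.45 percentage points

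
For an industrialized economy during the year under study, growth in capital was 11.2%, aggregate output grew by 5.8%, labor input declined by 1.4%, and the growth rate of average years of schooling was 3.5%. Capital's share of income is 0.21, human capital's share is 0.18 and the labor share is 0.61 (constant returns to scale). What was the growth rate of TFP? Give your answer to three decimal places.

3.672%

Labor's share = 1 − 0.21 − 0.18 = 0.61.
Capital: 0.21 × 11.2 = 2.352 pp.
Average years of schooling: 0.18 × 3.5 = 0.63 pp.
Labor input: 0.61 × (-1.4) = -0.854 pp.
TFP growth = 5.8 − 2.128 = 3.672%.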